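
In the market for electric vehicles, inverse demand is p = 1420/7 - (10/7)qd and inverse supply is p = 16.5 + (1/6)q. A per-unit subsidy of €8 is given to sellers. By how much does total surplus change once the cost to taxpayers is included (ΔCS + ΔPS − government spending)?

Net change in total surplus = -1344/67

Pre-subsidy: 1420/7 - (10/7)q = 16.5 + (1/6)q gives q* = 7827/67 and p* = 2410/67.
With the subsidy, sellers receive ps = pb + 8 for each unit, where pb is the price buyers pay.
On the curves, pb = 1420/7 - (10/7)q and ps = 16.5 + (1/6)q; the wedge ps − pb = 8 gives 16.5 + (1/6)q − (1420/7 - (10/7)q) = 8, so q' = 8163/67.
Then pb = 1420/7 − (10/7)·(8163/67) = 1930/67 and ps = 16.5 + (1/6)·(8163/67) = 2466/67.
ΔCS = ½(7827/67 + 8163/67)(2410/67 − 1930/67) = 3837600/4489; ΔPS = ½(7827/67 + 8163/67)(2466/67 − 2410/67) = 447720/4489.
Government spending = 8 × 8163/67 = 65304/67.
Net change = 3837600/4489 + 447720/4489 − 65304/67 = -1344/67. The loss equals the DWL triangle ½·8·336/67.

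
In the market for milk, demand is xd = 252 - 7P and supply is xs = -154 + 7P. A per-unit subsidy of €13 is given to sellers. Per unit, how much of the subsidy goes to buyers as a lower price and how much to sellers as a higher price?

Buyers gain €6.5 per unit; sellers gain €6.5 per unit

Pre-subsidy: 252 - 7P = -154 + 7P gives P* = 29, x* = 49.
With the subsidy, sellers receive Ps = Pb + 13 for each unit, where Pb is the price buyers pay.
Supply in terms of Pb becomes xs = -154 + 7(Pb + 13) = -63 + 7Pb. Setting this equal to demand: 252 - 7Pb = -63 + 7Pb, so Pb = 22.5.
Sellers receive Ps = 22.5 + 13 = 35.5; x' = 252 − 7·22.5 = 94.5.
Buyers' price falls by P* − Pb = 29 − 22.5 = 6.5; sellers' price rises by Ps − P* = 35.5 − 29 = 6.5.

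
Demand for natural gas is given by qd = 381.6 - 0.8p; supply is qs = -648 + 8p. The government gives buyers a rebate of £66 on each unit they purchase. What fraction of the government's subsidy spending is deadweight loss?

DWL / government spending = 1/14

Pre-subsidy: 381.6 - 0.8p = -648 + 8p gives p* = 117, q* = 288.
With the rebate, buyers effectively pay pb = ps − 66, where ps is the price sellers receive.
Demand in terms of ps becomes qd = 381.6 − 0.8(ps − 66) = 434.4 - 0.8ps. Setting this equal to supply: 434.4 - 0.8ps = -648 + 8ps, so ps = 123.
Buyers pay pb = 123 − 66 = 57; q' = -648 + 8·123 = 336.
ΔCS = ½(288 + 336)(117 − 57) = 18720; ΔPS = ½(288 + 336)(123 − 117) = 1872.
Government spending = 66 × 336 = 22176.
DWL = ½ × 66 × (336 − 288) = 1584; fraction = 1584 / 22176 = 1/14.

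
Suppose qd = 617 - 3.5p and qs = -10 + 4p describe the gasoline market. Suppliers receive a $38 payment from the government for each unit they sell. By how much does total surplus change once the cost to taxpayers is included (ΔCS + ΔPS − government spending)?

Net change in total surplus = -20216/15

Pre-subsidy: 617 - 3.5p = -10 + 4p gives p* = 83.6, q* = 324.4.
With the subsidy, sellers receive ps = pb + 38 for each unit, where pb is the price buyers pay.
Supply in terms of pb becomes qs = -10 + 4(pb + 38) = 142 + 4pb. Setting this equal to demand: 617 - 3.5pb = 142 + 4pb, so pb = 190/3.
Sellers receive ps = 190/3 + 38 = 304/3; q' = 617 − 3.5·(190/3) = 1186/3.
ΔCS = ½(324.4 + 1186/3)(83.6 − 190/3) = 1640992/225; ΔPS = ½(324.4 + 1186/3)(304/3 − 83.6) = 1435868/225.
Government spending = 38 × 1186/3 = 45068/3.
Net change = 1640992/225 + 1435868/225 − 45068/3 = -20216/15. The loss equals the DWL triangle ½·38·1064/15.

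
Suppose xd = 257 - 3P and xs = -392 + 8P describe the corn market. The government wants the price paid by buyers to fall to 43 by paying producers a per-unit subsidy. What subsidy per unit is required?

Required subsidy s = 22 per unit

At a buyer price of 43, quantity demanded is 257 − 3·43 = 128.
Sellers supply 128 only when they receive Ps with -392 + 8·Ps = 128, i.e. Ps = 65.
s = Ps − Pb = 65 − 43 = 22.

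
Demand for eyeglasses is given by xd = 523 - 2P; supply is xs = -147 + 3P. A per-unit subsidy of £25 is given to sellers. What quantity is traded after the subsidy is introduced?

Pre-subsidy: 523 - 2P = -147 + 3P gives P* = 134, x* = 255.
With the subsidy, sellers receive Ps = Pb + 25 for each unit, where Pb is the price buyers pay.
Supply in terms of Pb becomes xs = -147 + 3(Pb + 25) = -72 + 3Pb. Setting this equal to demand: 523 - 2Pb = -72 + 3Pb, so Pb = 119.
Sellers receive Ps = 119 + 25 = 144; x' = 523 − 2·119 = 285.

x' = 285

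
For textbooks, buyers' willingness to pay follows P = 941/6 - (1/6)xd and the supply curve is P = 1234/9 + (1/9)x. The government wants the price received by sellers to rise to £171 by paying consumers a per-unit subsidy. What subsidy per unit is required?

At a seller price of 171, quantity supplied is -1234 + 9·171 = 305.
Buyers absorb 305 only when they pay Pb = 941/6 − (1/6)·305 = 106.
s = Ps − Pb = 171 − 106 = 65.

Required subsidy s = £65 per unit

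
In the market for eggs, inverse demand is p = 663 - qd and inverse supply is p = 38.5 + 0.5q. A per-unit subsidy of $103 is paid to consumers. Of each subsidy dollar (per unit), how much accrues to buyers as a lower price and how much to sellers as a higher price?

Buyers gain 206/3 per unit; sellers gain 103/3 per unit

Pre-subsidy: 663 - q = 38.5 + 0.5q gives q* = 1249/3 and p* = 740/3.
With the rebate, buyers effectively pay pb = ps − 103, where ps is the price sellers receive.
On the curves, pb = 663 - q and ps = 38.5 + 0.5q; the wedge ps − pb = 103 gives 38.5 + 0.5q − (663 - q) = 103, so q' = 485.
Then pb = 663 − 1·485 = 178 and ps = 38.5 + 0.5·485 = 281.
Buyers' price falls by p* − pb = 740/3 − 178 = 206/3; sellers' price rises by ps − p* = 281 − 740/3 = 103/3.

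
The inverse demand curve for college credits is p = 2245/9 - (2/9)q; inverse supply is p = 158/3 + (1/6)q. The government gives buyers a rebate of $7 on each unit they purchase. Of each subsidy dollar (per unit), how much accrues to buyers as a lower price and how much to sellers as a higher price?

Buyers gain $4 per unit; sellers gain $3 per unit

Pre-subsidy: 2245/9 - (2/9)q = 158/3 + (1/6)q gives q* = 506 and p* = 137.
With the rebate, buyers effectively pay pb = ps − 7, where ps is the price sellers receive.
On the curves, pb = 2245/9 - (2/9)q and ps = 158/3 + (1/6)q; the wedge ps − pb = 7 gives 158/3 + (1/6)q − (2245/9 - (2/9)q) = 7, so q' = 524.
Then pb = 2245/9 − (2/9)·524 = 133 and ps = 158/3 + (1/6)·524 = 140.
Buyers' price falls by p* − pb = 137 − 133 = 4; sellers' price rises by ps − p* = 140 − 137 = 3.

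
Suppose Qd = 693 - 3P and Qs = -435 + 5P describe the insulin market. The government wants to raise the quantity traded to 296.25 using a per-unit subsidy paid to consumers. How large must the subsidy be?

Required subsidy s = 14 per unit

At Q = 296.25, invert demand for the buyer price: Pb = (693 − 296.25)/3 = 132.25; invert supply for the seller price: Ps = (296.25 − (-435))/5 = 146.25.
The subsidy must fill the gap: s = Ps − Pb = 146.25 − 132.25 = 14.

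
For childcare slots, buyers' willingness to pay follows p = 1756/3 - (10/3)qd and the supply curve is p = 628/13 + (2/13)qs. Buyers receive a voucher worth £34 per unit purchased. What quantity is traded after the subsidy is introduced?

q' = 163.75

Pre-subsidy: 1756/3 - (10/3)q = 628/13 + (2/13)q gives q* = 154 and p* = 72.
With the rebate, buyers effectively pay pb = ps − 34, where ps is the price sellers receive.
On the curves, pb = 1756/3 - (10/3)q and ps = 628/13 + (2/13)q; the wedge ps − pb = 34 gives 628/13 + (2/13)q − (1756/3 - (10/3)q) = 34, so q' = 163.75.
Then pb = 1756/3 − (10/3)·163.75 = 39.5 and ps = 628/13 + (2/13)·163.75 = 73.5.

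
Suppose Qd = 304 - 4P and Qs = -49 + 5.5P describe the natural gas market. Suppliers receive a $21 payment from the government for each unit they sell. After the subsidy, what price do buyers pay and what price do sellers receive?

Pre-subsidy: 304 - 4P = -49 + 5.5P gives P* = 706/19, Q* = 2952/19.
With the subsidy, sellers receive Ps = Pb + 21 for each unit, where Pb is the price buyers pay.
Supply in terms of Pb becomes Qs = -49 + 5.5(Pb + 21) = 66.5 + 5.5Pb. Setting this equal to demand: 304 - 4Pb = 66.5 + 5.5Pb, so Pb = 25.
Sellers receive Ps = 25 + 21 = 46; Q' = 304 − 4·25 = 204.

Buyers pay $25; sellers receive $46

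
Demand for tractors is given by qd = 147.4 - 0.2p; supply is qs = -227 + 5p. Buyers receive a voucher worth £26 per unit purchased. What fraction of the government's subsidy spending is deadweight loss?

Pre-subsidy: 147.4 - 0.2p = -227 + 5p gives p* = 72, q* = 133.
With the rebate, buyers effectively pay pb = ps − 26, where ps is the price sellers receive.
Demand in terms of ps becomes qd = 147.4 − 0.2(ps − 26) = 152.6 - 0.2ps. Setting this equal to supply: 152.6 - 0.2ps = -227 + 5ps, so ps = 73.
Buyers pay pb = 73 − 26 = 47; q' = -227 + 5·73 = 138.
ΔCS = ½(133 + 138)(72 − 47) = 3387.5; ΔPS = ½(133 + 138)(73 − 72) = 135.5.
Government spending = 26 × 138 = 3588.
DWL = ½ × 26 × (138 − 133) = 65; fraction = 65 / 3588 = 5/276.

DWL / government spending = 5/276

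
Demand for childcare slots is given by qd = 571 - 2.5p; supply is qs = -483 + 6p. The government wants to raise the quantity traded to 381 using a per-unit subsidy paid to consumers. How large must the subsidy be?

Required subsidy s = 68 per unit

At q = 381, invert demand for the buyer price: pb = (571 − 381)/2.5 = 76; invert supply for the seller price: ps = (381 − (-483))/6 = 144.
The subsidy must fill the gap: s = ps − pb = 144 − 76 = 68.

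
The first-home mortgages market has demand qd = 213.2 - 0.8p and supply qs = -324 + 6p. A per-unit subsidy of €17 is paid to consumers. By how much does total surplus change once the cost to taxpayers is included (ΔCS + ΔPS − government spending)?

Net change in total surplus = -€102

Pre-subsidy: 213.2 - 0.8p = -324 + 6p gives p* = 79, q* = 150.
With the rebate, buyers effectively pay pb = ps − 17, where ps is the price sellers receive.
Demand in terms of ps becomes qd = 213.2 − 0.8(ps − 17) = 226.8 - 0.8ps. Setting this equal to supply: 226.8 - 0.8ps = -324 + 6ps, so ps = 81.
Buyers pay pb = 81 − 17 = 64; q' = -324 + 6·81 = 162.
ΔCS = ½(150 + 162)(79 − 64) = 2340; ΔPS = ½(150 + 162)(81 − 79) = 312.
Government spending = 17 × 162 = 2754.
Net change = 2340 + 312 − 2754 = -102. The loss equals the DWL triangle ½·17·12.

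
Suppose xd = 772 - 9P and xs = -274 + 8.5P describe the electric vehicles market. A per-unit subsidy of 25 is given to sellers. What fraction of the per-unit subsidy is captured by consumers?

Consumer share = 17/35

Pre-subsidy: 772 - 9P = -274 + 8.5P gives P* = 2092/35, x* = 8192/35.
With the subsidy, sellers receive Ps = Pb + 25 for each unit, where Pb is the price buyers pay.
Supply in terms of Pb becomes xs = -274 + 8.5(Pb + 25) = -61.5 + 8.5Pb. Setting this equal to demand: 772 - 9Pb = -61.5 + 8.5Pb, so Pb = 1667/35.
Sellers receive Ps = 1667/35 + 25 = 2542/35; x' = 772 − 9·(1667/35) = 12017/35.
Buyers' price falls by P* − Pb = 2092/35 − 1667/35 = 85/7; sellers' price rises by Ps − P* = 2542/35 − 2092/35 = 90/7.
So consumers capture (85/7)/25 = 17/35 of each unit of subsidy.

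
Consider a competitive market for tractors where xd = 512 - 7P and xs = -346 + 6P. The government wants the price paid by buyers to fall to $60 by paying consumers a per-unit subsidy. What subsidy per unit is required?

Required subsidy s = $13 per unit

At a buyer price of 60, quantity demanded is 512 − 7·60 = 92.
Sellers supply 92 only when they receive Ps with -346 + 6·Ps = 92, i.e. Ps = 73.
s = Ps − Pb = 73 − 60 = 13.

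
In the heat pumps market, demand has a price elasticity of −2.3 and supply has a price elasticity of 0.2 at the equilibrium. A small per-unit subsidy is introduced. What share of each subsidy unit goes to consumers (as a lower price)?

For a small subsidy around the equilibrium, the benefit split depends on the relative slopes, which at a point are proportional to the elasticities.
Buyer share = εs/(εs + |εd|) = 0.2/(0.2 + 2.3) = 0.08; seller share = |εd|/(εs + |εd|) = 0.92.

Consumer share = 0.08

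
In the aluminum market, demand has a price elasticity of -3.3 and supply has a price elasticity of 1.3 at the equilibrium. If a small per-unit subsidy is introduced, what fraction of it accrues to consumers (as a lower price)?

Consumer share = 13/46

For a small subsidy around the equilibrium, the benefit split depends on the relative slopes, which at a point are proportional to the elasticities.
Buyer share = εs/(εs + |εd|) = 1.3/(1.3 + 3.3) = 13/46; seller share = |εd|/(εs + |εd|) = 33/46.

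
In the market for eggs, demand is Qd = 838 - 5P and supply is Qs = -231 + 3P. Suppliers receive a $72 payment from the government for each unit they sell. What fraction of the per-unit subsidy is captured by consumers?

Consumer share = 0.375

Pre-subsidy: 838 - 5P = -231 + 3P gives P* = 133.625, Q* = 169.875.
With the subsidy, sellers receive Ps = Pb + 72 for each unit, where Pb is the price buyers pay.
Supply in terms of Pb becomes Qs = -231 + 3(Pb + 72) = -15 + 3Pb. Setting this equal to demand: 838 - 5Pb = -15 + 3Pb, so Pb = 106.625.
Sellers receive Ps = 106.625 + 72 = 178.625; Q' = 838 − 5·106.625 = 304.875.
Buyers' price falls by P* − Pb = 133.625 − 106.625 = 27; sellers' price rises by Ps − P* = 178.625 − 133.625 = 45.
So consumers capture 27/72 = 0.375 of each unit of subsidy.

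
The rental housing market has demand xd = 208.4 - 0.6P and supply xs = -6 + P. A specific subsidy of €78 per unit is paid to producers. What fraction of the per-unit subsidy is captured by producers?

Producer share = 0.375

Pre-subsidy: 208.4 - 0.6P = -6 + P gives P* = 134, x* = 128.
With the subsidy, sellers receive Ps = Pb + 78 for each unit, where Pb is the price buyers pay.
Supply in terms of Pb becomes xs = -6 + 1(Pb + 78) = 72 + Pb. Setting this equal to demand: 208.4 - 0.6Pb = 72 + Pb, so Pb = 85.25.
Sellers receive Ps = 85.25 + 78 = 163.25; x' = 208.4 − 0.6·85.25 = 157.25.
Buyers' price falls by P* − Pb = 134 − 85.25 = 48.75; sellers' price rises by Ps − P* = 163.25 − 134 = 29.25.
So producers capture 29.25/78 = 0.375 of each unit of subsidy.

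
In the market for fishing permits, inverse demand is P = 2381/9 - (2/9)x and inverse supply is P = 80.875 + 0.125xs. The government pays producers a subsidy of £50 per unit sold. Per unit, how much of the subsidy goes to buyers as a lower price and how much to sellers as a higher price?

Buyers gain £32 per unit; sellers gain £18 per unit

Pre-subsidy: 2381/9 - (2/9)x = 80.875 + 0.125x gives x* = 529 and P* = 147.
With the subsidy, sellers receive Ps = Pb + 50 for each unit, where Pb is the price buyers pay.
On the curves, Pb = 2381/9 - (2/9)x and Ps = 80.875 + 0.125x; the wedge Ps − Pb = 50 gives 80.875 + 0.125x − (2381/9 - (2/9)x) = 50, so x' = 673.
Then Pb = 2381/9 − (2/9)·673 = 115 and Ps = 80.875 + 0.125·673 = 165.
Buyers' price falls by P* − Pb = 147 − 115 = 32; sellers' price rises by Ps − P* = 165 − 147 = 18.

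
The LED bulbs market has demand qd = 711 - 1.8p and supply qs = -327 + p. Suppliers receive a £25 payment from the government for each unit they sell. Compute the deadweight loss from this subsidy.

Deadweight loss = 5625/28

Pre-subsidy: 711 - 1.8p = -327 + p gives p* = 2595/7, q* = 306/7.
With the subsidy, sellers receive ps = pb + 25 for each unit, where pb is the price buyers pay.
Supply in terms of pb becomes qs = -327 + 1(pb + 25) = -302 + pb. Setting this equal to demand: 711 - 1.8pb = -302 + pb, so pb = 5065/14.
Sellers receive ps = 5065/14 + 25 = 5415/14; q' = 711 − 1.8·(5065/14) = 837/14.
The subsidy expands output by 837/14 − 306/7 = 225/14 past the efficient level; on those units the gap between marginal cost and willingness to pay runs from 0 up to 25.
DWL = ½ × 25 × 225/14 = 5625/28.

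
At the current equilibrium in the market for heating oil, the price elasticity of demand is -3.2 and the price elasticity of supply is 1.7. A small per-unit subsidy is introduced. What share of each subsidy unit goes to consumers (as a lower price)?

Consumer share = 17/49

For a small subsidy around the equilibrium, the benefit split depends on the relative slopes, which at a point are proportional to the elasticities.
Buyer share = εs/(εs + |εd|) = 1.7/(1.7 + 3.2) = 17/49; seller share = |εd|/(εs + |εd|) = 32/49.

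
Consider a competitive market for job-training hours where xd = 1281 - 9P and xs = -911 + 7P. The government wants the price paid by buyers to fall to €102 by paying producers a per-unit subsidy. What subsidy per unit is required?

At a buyer price of 102, quantity demanded is 1281 − 9·102 = 363.
Sellers supply 363 only when they receive Ps with -911 + 7·Ps = 363, i.e. Ps = 182.
s = Ps − Pb = 182 − 102 = 80.

Required subsidy s = €80 per unit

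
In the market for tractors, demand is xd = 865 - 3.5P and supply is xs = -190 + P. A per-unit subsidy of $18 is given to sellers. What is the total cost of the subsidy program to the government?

Government cost = $1052

Pre-subsidy: 865 - 3.5P = -190 + P gives P* = 2110/9, x* = 400/9.
With the subsidy, sellers receive Ps = Pb + 18 for each unit, where Pb is the price buyers pay.
Supply in terms of Pb becomes xs = -190 + 1(Pb + 18) = -172 + Pb. Setting this equal to demand: 865 - 3.5Pb = -172 + Pb, so Pb = 2074/9.
Sellers receive Ps = 2074/9 + 18 = 2236/9; x' = 865 − 3.5·(2074/9) = 526/9.
Government outlay = subsidy × quantity = 18 × 526/9 = 1052.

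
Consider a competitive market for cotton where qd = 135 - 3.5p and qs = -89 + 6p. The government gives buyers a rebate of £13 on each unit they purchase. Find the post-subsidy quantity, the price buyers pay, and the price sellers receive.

q' = 1543/19; buyers pay 292/19; sellers receive 539/19

Pre-subsidy: 135 - 3.5p = -89 + 6p gives p* = 448/19, q* = 997/19.
With the rebate, buyers effectively pay pb = ps − 13, where ps is the price sellers receive.
Demand in terms of ps becomes qd = 135 − 3.5(ps − 13) = 180.5 - 3.5ps. Setting this equal to supply: 180.5 - 3.5ps = -89 + 6ps, so ps = 539/19.
Buyers pay pb = 539/19 − 13 = 292/19; q' = -89 + 6·(539/19) = 1543/19.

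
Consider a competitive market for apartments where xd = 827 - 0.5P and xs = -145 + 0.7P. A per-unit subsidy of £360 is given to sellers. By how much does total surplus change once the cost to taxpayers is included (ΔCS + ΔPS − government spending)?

Pre-subsidy: 827 - 0.5P = -145 + 0.7P gives P* = 810, x* = 422.
With the subsidy, sellers receive Ps = Pb + 360 for each unit, where Pb is the price buyers pay.
Supply in terms of Pb becomes xs = -145 + 0.7(Pb + 360) = 107 + 0.7Pb. Setting this equal to demand: 827 - 0.5Pb = 107 + 0.7Pb, so Pb = 600.
Sellers receive Ps = 600 + 360 = 960; x' = 827 − 0.5·600 = 527.
ΔCS = ½(422 + 527)(810 − 600) = 99645; ΔPS = ½(422 + 527)(960 − 810) = 71175.
Government spending = 360 × 527 = 189720.
Net change = 99645 + 71175 − 189720 = -18900. The loss equals the DWL triangle ½·360·105.

Net change in total surplus = -£18900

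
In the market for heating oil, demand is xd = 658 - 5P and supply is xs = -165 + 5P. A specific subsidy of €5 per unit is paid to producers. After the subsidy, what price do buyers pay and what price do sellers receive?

Buyers pay €79.8; sellers receive €84.8

Pre-subsidy: 658 - 5P = -165 + 5P gives P* = 82.3, x* = 246.5.
With the subsidy, sellers receive Ps = Pb + 5 for each unit, where Pb is the price buyers pay.
Supply in terms of Pb becomes xs = -165 + 5(Pb + 5) = -140 + 5Pb. Setting this equal to demand: 658 - 5Pb = -140 + 5Pb, so Pb = 79.8.
Sellers receive Ps = 79.8 + 5 = 84.8; x' = 658 − 5·79.8 = 259.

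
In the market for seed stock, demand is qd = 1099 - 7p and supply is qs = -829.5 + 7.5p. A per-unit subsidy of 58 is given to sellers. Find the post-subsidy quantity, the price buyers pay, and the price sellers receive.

Pre-subsidy: 1099 - 7p = -829.5 + 7.5p gives p* = 133, q* = 168.
With the subsidy, sellers receive ps = pb + 58 for each unit, where pb is the price buyers pay.
Supply in terms of pb becomes qs = -829.5 + 7.5(pb + 58) = -394.5 + 7.5pb. Setting this equal to demand: 1099 - 7pb = -394.5 + 7.5pb, so pb = 103.
Sellers receive ps = 103 + 58 = 161; q' = 1099 − 7·103 = 378.

q' = 378; buyers pay 103; sellers receive 161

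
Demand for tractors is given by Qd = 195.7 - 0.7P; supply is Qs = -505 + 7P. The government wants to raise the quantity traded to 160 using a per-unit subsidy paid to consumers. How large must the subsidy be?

Required subsidy s = 44 per unit

At Q = 160, invert demand for the buyer price: Pb = (195.7 − 160)/0.7 = 51; invert supply for the seller price: Ps = (160 − (-505))/7 = 95.
The subsidy must fill the gap: s = Ps − Pb = 95 − 51 = 44.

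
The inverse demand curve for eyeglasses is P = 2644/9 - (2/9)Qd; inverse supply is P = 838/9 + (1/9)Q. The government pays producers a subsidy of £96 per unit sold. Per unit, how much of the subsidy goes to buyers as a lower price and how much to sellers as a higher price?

Pre-subsidy: 2644/9 - (2/9)Q = 838/9 + (1/9)Q gives Q* = 602 and P* = 160.
With the subsidy, sellers receive Ps = Pb + 96 for each unit, where Pb is the price buyers pay.
On the curves, Pb = 2644/9 - (2/9)Q and Ps = 838/9 + (1/9)Q; the wedge Ps − Pb = 96 gives 838/9 + (1/9)Q − (2644/9 - (2/9)Q) = 96, so Q' = 890.
Then Pb = 2644/9 − (2/9)·890 = 96 and Ps = 838/9 + (1/9)·890 = 192.
Buyers' price falls by P* − Pb = 160 − 96 = 64; sellers' price rises by Ps − P* = 192 − 160 = 32.

Buyers gain £64 per unit; sellers gain £32 per unit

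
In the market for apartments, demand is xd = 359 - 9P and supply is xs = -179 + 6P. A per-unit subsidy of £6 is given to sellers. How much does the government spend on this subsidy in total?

Government cost = £346.8

Pre-subsidy: 359 - 9P = -179 + 6P gives P* = 538/15, x* = 36.2.
With the subsidy, sellers receive Ps = Pb + 6 for each unit, where Pb is the price buyers pay.
Supply in terms of Pb becomes xs = -179 + 6(Pb + 6) = -143 + 6Pb. Setting this equal to demand: 359 - 9Pb = -143 + 6Pb, so Pb = 502/15.
Sellers receive Ps = 502/15 + 6 = 592/15; x' = 359 − 9·(502/15) = 57.8.
Government outlay = subsidy × quantity = 6 × 57.8 = 346.8.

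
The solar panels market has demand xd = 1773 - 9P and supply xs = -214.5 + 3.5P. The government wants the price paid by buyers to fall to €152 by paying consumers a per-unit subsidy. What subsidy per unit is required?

Required subsidy s = €25 per unit

At a buyer price of 152, quantity demanded is 1773 − 9·152 = 405.
Sellers supply 405 only when they receive Ps with -214.5 + 3.5·Ps = 405, i.e. Ps = 177.
s = Ps − Pb = 177 − 152 = 25.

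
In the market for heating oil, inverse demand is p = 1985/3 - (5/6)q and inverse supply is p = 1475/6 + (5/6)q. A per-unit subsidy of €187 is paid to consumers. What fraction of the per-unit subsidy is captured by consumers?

Consumer share = 0.5

Pre-subsidy: 1985/3 - (5/6)q = 1475/6 + (5/6)q gives q* = 249.5 and p* = 453.75.
With the rebate, buyers effectively pay pb = ps − 187, where ps is the price sellers receive.
On the curves, pb = 1985/3 - (5/6)q and ps = 1475/6 + (5/6)q; the wedge ps − pb = 187 gives 1475/6 + (5/6)q − (1985/3 - (5/6)q) = 187, so q' = 361.7.
Then pb = 1985/3 − (5/6)·361.7 = 360.25 and ps = 1475/6 + (5/6)·361.7 = 547.25.
Buyers' price falls by p* − pb = 453.75 − 360.25 = 93.5; sellers' price rises by ps − p* = 547.25 − 453.75 = 93.5.
So consumers capture 93.5/187 = 0.5 of each unit of subsidy.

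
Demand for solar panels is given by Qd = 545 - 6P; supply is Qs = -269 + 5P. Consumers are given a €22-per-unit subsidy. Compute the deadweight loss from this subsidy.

Pre-subsidy: 545 - 6P = -269 + 5P gives P* = 74, Q* = 101.
With the rebate, buyers effectively pay Pb = Ps − 22, where Ps is the price sellers receive.
Demand in terms of Ps becomes Qd = 545 − 6(Ps − 22) = 677 - 6Ps. Setting this equal to supply: 677 - 6Ps = -269 + 5Ps, so Ps = 86.
Buyers pay Pb = 86 − 22 = 64; Q' = -269 + 5·86 = 161.
The subsidy expands output by 161 − 101 = 60 past the efficient level; on those units the gap between marginal cost and willingness to pay runs from 0 up to 22.
DWL = ½ × 22 × 60 = 660.

Deadweight loss = €660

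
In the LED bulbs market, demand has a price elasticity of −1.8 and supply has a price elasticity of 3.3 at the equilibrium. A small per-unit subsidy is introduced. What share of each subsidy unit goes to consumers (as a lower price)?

For a small subsidy around the equilibrium, the benefit split depends on the relative slopes, which at a point are proportional to the elasticities.
Buyer share = εs/(εs + |εd|) = 3.3/(3.3 + 1.8) = 11/17; seller share = |εd|/(εs + |εd|) = 6/17.

Consumer share = 11/17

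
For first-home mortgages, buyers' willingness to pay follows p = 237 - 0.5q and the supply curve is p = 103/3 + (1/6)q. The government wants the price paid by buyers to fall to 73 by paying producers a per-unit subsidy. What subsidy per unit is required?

At a buyer price of 73, quantity demanded is 474 − 2·73 = 328.
Sellers supply 328 only when they receive ps = 103/3 + (1/6)·328 = 89.
s = ps − pb = 89 − 73 = 16.

Required subsidy s = 16 per unit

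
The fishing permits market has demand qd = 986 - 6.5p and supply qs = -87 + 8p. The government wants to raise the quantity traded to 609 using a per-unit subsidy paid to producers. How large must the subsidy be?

Required subsidy s = 29 per unit

At q = 609, invert demand for the buyer price: pb = (986 − 609)/6.5 = 58; invert supply for the seller price: ps = (609 − (-87))/8 = 87.
The subsidy must fill the gap: s = ps − pb = 87 − 58 = 29.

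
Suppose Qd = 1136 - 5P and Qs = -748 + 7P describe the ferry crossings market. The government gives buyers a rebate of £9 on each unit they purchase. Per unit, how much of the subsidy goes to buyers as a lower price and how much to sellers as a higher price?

Buyers gain £5.25 per unit; sellers gain £3.75 per unit

Pre-subsidy: 1136 - 5P = -748 + 7P gives P* = 157, Q* = 351.
With the rebate, buyers effectively pay Pb = Ps − 9, where Ps is the price sellers receive.
Demand in terms of Ps becomes Qd = 1136 − 5(Ps − 9) = 1181 - 5Ps. Setting this equal to supply: 1181 - 5Ps = -748 + 7Ps, so Ps = 160.75.
Buyers pay Pb = 160.75 − 9 = 151.75; Q' = -748 + 7·160.75 = 377.25.
Buyers' price falls by P* − Pb = 157 − 151.75 = 5.25; sellers' price rises by Ps − P* = 160.75 − 157 = 3.75.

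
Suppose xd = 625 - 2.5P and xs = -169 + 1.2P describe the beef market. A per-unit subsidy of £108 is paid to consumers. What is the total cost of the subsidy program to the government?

Pre-subsidy: 625 - 2.5P = -169 + 1.2P gives P* = 7940/37, x* = 3275/37.
With the rebate, buyers effectively pay Pb = Ps − 108, where Ps is the price sellers receive.
Demand in terms of Ps becomes xd = 625 − 2.5(Ps − 108) = 895 - 2.5Ps. Setting this equal to supply: 895 - 2.5Ps = -169 + 1.2Ps, so Ps = 10640/37.
Buyers pay Pb = 10640/37 − 108 = 6644/37; x' = -169 + 1.2·(10640/37) = 6515/37.
Government outlay = subsidy × quantity = 108 × 6515/37 = 703620/37.

Government cost = 703620/37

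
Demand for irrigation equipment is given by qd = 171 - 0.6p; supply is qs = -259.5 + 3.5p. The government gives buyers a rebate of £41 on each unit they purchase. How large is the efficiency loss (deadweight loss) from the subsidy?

Deadweight loss = £430.5

Pre-subsidy: 171 - 0.6p = -259.5 + 3.5p gives p* = 105, q* = 108.
With the rebate, buyers effectively pay pb = ps − 41, where ps is the price sellers receive.
Demand in terms of ps becomes qd = 171 − 0.6(ps − 41) = 195.6 - 0.6ps. Setting this equal to supply: 195.6 - 0.6ps = -259.5 + 3.5ps, so ps = 111.
Buyers pay pb = 111 − 41 = 70; q' = -259.5 + 3.5·111 = 129.
The subsidy expands output by 129 − 108 = 21 past the efficient level; on those units the gap between marginal cost and willingness to pay runs from 0 up to 41.
DWL = ½ × 41 × 21 = 430.5.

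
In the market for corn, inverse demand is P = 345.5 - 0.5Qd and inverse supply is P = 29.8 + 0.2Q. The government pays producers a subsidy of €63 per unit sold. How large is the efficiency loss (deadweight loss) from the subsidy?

Deadweight loss = €2835

Pre-subsidy: 345.5 - 0.5Q = 29.8 + 0.2Q gives Q* = 451 and P* = 120.
With the subsidy, sellers receive Ps = Pb + 63 for each unit, where Pb is the price buyers pay.
On the curves, Pb = 345.5 - 0.5Q and Ps = 29.8 + 0.2Q; the wedge Ps − Pb = 63 gives 29.8 + 0.2Q − (345.5 - 0.5Q) = 63, so Q' = 541.
Then Pb = 345.5 − 0.5·541 = 75 and Ps = 29.8 + 0.2·541 = 138.
The subsidy expands output by 541 − 451 = 90 past the efficient level; on those units the gap between marginal cost and willingness to pay runs from 0 up to 63.
DWL = ½ × 63 × 90 = 2835.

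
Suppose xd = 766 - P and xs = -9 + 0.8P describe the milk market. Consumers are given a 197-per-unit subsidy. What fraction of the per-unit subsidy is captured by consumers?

Pre-subsidy: 766 - P = -9 + 0.8P gives P* = 3875/9, x* = 3019/9.
With the rebate, buyers effectively pay Pb = Ps − 197, where Ps is the price sellers receive.
Demand in terms of Ps becomes xd = 766 − 1(Ps − 197) = 963 - Ps. Setting this equal to supply: 963 - Ps = -9 + 0.8Ps, so Ps = 540.
Buyers pay Pb = 540 − 197 = 343; x' = -9 + 0.8·540 = 423.
Buyers' price falls by P* − Pb = 3875/9 − 343 = 788/9; sellers' price rises by Ps − P* = 540 − 3875/9 = 985/9.
So consumers capture (788/9)/197 = 4/9 of each unit of subsidy.

Consumer share = 4/9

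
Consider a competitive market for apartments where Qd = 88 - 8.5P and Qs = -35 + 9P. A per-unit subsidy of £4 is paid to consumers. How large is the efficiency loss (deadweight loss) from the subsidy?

Pre-subsidy: 88 - 8.5P = -35 + 9P gives P* = 246/35, Q* = 989/35.
With the rebate, buyers effectively pay Pb = Ps − 4, where Ps is the price sellers receive.
Demand in terms of Ps becomes Qd = 88 − 8.5(Ps − 4) = 122 - 8.5Ps. Setting this equal to supply: 122 - 8.5Ps = -35 + 9Ps, so Ps = 314/35.
Buyers pay Pb = 314/35 − 4 = 174/35; Q' = -35 + 9·(314/35) = 1601/35.
The subsidy expands output by 1601/35 − 989/35 = 612/35 past the efficient level; on those units the gap between marginal cost and willingness to pay runs from 0 up to 4.
DWL = ½ × 4 × 612/35 = 1224/35.

Deadweight loss = 1224/35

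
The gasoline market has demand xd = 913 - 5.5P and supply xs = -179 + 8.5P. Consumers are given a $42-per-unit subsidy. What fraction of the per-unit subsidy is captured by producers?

Producer share = 11/28

Pre-subsidy: 913 - 5.5P = -179 + 8.5P gives P* = 78, x* = 484.
With the rebate, buyers effectively pay Pb = Ps − 42, where Ps is the price sellers receive.
Demand in terms of Ps becomes xd = 913 − 5.5(Ps − 42) = 1144 - 5.5Ps. Setting this equal to supply: 1144 - 5.5Ps = -179 + 8.5Ps, so Ps = 94.5.
Buyers pay Pb = 94.5 − 42 = 52.5; x' = -179 + 8.5·94.5 = 624.25.
Buyers' price falls by P* − Pb = 78 − 52.5 = 25.5; sellers' price rises by Ps − P* = 94.5 − 78 = 16.5.
So producers capture 16.5/42 = 11/28 of each unit of subsidy.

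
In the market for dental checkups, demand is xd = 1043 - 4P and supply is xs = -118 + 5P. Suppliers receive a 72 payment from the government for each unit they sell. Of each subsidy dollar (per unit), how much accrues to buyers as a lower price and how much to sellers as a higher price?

Pre-subsidy: 1043 - 4P = -118 + 5P gives P* = 129, x* = 527.
With the subsidy, sellers receive Ps = Pb + 72 for each unit, where Pb is the price buyers pay.
Supply in terms of Pb becomes xs = -118 + 5(Pb + 72) = 242 + 5Pb. Setting this equal to demand: 1043 - 4Pb = 242 + 5Pb, so Pb = 89.
Sellers receive Ps = 89 + 72 = 161; x' = 1043 − 4·89 = 687.
Buyers' price falls by P* − Pb = 129 − 89 = 40; sellers' price rises by Ps − P* = 161 − 129 = 32.

Buyers gain 40 per unit; sellers gain 32 per unit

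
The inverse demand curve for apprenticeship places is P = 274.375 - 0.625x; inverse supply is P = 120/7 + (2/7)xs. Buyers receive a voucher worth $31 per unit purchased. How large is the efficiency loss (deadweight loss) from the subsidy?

Deadweight loss = 26908/51

Pre-subsidy: 274.375 - 0.625x = 120/7 + (2/7)x gives x* = 14405/51 and P* = 4990/51.
With the rebate, buyers effectively pay Pb = Ps − 31, where Ps is the price sellers receive.
On the curves, Pb = 274.375 - 0.625x and Ps = 120/7 + (2/7)x; the wedge Ps − Pb = 31 gives 120/7 + (2/7)x − (274.375 - 0.625x) = 31, so x' = 16141/51.
Then Pb = 274.375 − 0.625·(16141/51) = 3905/51 and Ps = 120/7 + (2/7)·(16141/51) = 5486/51.
The subsidy expands output by 16141/51 − 14405/51 = 1736/51 past the efficient level; on those units the gap between marginal cost and willingness to pay runs from 0 up to 31.
DWL = ½ × 31 × 1736/51 = 26908/51.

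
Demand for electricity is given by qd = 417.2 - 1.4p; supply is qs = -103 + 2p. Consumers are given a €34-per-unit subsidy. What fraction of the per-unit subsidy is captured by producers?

Producer share = 7/17

Pre-subsidy: 417.2 - 1.4p = -103 + 2p gives p* = 153, q* = 203.
With the rebate, buyers effectively pay pb = ps − 34, where ps is the price sellers receive.
Demand in terms of ps becomes qd = 417.2 − 1.4(ps − 34) = 464.8 - 1.4ps. Setting this equal to supply: 464.8 - 1.4ps = -103 + 2ps, so ps = 167.
Buyers pay pb = 167 − 34 = 133; q' = -103 + 2·167 = 231.
Buyers' price falls by p* − pb = 153 − 133 = 20; sellers' price rises by ps − p* = 167 − 153 = 14.
So producers capture 14/34 = 7/17 of each unit of subsidy.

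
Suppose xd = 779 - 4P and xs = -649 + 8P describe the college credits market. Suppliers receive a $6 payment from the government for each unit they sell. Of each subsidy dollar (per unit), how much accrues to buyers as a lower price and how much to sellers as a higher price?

Buyers gain $4 per unit; sellers gain $2 per unit

Pre-subsidy: 779 - 4P = -649 + 8P gives P* = 119, x* = 303.
With the subsidy, sellers receive Ps = Pb + 6 for each unit, where Pb is the price buyers pay.
Supply in terms of Pb becomes xs = -649 + 8(Pb + 6) = -601 + 8Pb. Setting this equal to demand: 779 - 4Pb = -601 + 8Pb, so Pb = 115.
Sellers receive Ps = 115 + 6 = 121; x' = 779 − 4·115 = 319.
Buyers' price falls by P* − Pb = 119 − 115 = 4; sellers' price rises by Ps − P* = 121 − 119 = 2.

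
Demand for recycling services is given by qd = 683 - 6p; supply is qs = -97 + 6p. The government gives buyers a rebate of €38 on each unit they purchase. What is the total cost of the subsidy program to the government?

Government cost = €15466

Pre-subsidy: 683 - 6p = -97 + 6p gives p* = 65, q* = 293.
With the rebate, buyers effectively pay pb = ps − 38, where ps is the price sellers receive.
Demand in terms of ps becomes qd = 683 − 6(ps − 38) = 911 - 6ps. Setting this equal to supply: 911 - 6ps = -97 + 6ps, so ps = 84.
Buyers pay pb = 84 − 38 = 46; q' = -97 + 6·84 = 407.
Government outlay = subsidy × quantity = 38 × 407 = 15466.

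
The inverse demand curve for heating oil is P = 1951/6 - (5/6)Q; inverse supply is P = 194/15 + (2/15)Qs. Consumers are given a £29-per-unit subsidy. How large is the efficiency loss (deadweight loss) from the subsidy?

Pre-subsidy: 1951/6 - (5/6)Q = 194/15 + (2/15)Q gives Q* = 323 and P* = 56.
With the rebate, buyers effectively pay Pb = Ps − 29, where Ps is the price sellers receive.
On the curves, Pb = 1951/6 - (5/6)Q and Ps = 194/15 + (2/15)Q; the wedge Ps − Pb = 29 gives 194/15 + (2/15)Q − (1951/6 - (5/6)Q) = 29, so Q' = 353.
Then Pb = 1951/6 − (5/6)·353 = 31 and Ps = 194/15 + (2/15)·353 = 60.
The subsidy expands output by 353 − 323 = 30 past the efficient level; on those units the gap between marginal cost and willingness to pay runs from 0 up to 29.
DWL = ½ × 29 × 30 = 435.

Deadweight loss = £435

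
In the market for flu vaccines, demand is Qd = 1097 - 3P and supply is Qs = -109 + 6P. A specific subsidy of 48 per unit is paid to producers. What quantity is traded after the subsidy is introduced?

Pre-subsidy: 1097 - 3P = -109 + 6P gives P* = 134, Q* = 695.
With the subsidy, sellers receive Ps = Pb + 48 for each unit, where Pb is the price buyers pay.
Supply in terms of Pb becomes Qs = -109 + 6(Pb + 48) = 179 + 6Pb. Setting this equal to demand: 1097 - 3Pb = 179 + 6Pb, so Pb = 102.
Sellers receive Ps = 102 + 48 = 150; Q' = 1097 − 3·102 = 791.

Q' = 791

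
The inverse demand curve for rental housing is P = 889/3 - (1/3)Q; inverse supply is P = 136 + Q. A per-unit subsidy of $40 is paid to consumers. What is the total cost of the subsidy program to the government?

Government cost = $6010

Pre-subsidy: 889/3 - (1/3)Q = 136 + Q gives Q* = 120.25 and P* = 256.25.
With the rebate, buyers effectively pay Pb = Ps − 40, where Ps is the price sellers receive.
On the curves, Pb = 889/3 - (1/3)Q and Ps = 136 + Q; the wedge Ps − Pb = 40 gives 136 + Q − (889/3 - (1/3)Q) = 40, so Q' = 150.25.
Then Pb = 889/3 − (1/3)·150.25 = 246.25 and Ps = 136 + 1·150.25 = 286.25.
Government outlay = subsidy × quantity = 40 × 150.25 = 6010.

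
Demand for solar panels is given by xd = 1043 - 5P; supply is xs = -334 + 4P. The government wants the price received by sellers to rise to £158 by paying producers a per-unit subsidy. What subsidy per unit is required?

Required subsidy s = £9 per unit

At a seller price of 158, quantity supplied is -334 + 4·158 = 298.
Buyers absorb 298 only when they pay Pb with 1043 − 5·Pb = 298, i.e. Pb = 149.
s = Ps − Pb = 158 − 149 = 9.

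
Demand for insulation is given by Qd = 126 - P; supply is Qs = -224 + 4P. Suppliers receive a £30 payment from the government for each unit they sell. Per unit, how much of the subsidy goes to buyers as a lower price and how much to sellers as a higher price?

Buyers gain £24 per unit; sellers gain £6 per unit

Pre-subsidy: 126 - P = -224 + 4P gives P* = 70, Q* = 56.
With the subsidy, sellers receive Ps = Pb + 30 for each unit, where Pb is the price buyers pay.
Supply in terms of Pb becomes Qs = -224 + 4(Pb + 30) = -104 + 4Pb. Setting this equal to demand: 126 - Pb = -104 + 4Pb, so Pb = 46.
Sellers receive Ps = 46 + 30 = 76; Q' = 126 − 1·46 = 80.
Buyers' price falls by P* − Pb = 70 − 46 = 24; sellers' price rises by Ps − P* = 76 − 70 = 6.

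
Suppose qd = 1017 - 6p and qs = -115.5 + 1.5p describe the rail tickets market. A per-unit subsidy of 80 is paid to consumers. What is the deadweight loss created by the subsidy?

Deadweight loss = 3840

Pre-subsidy: 1017 - 6p = -115.5 + 1.5p gives p* = 151, q* = 111.
With the rebate, buyers effectively pay pb = ps − 80, where ps is the price sellers receive.
Demand in terms of ps becomes qd = 1017 − 6(ps − 80) = 1497 - 6ps. Setting this equal to supply: 1497 - 6ps = -115.5 + 1.5ps, so ps = 215.
Buyers pay pb = 215 − 80 = 135; q' = -115.5 + 1.5·215 = 207.
The subsidy expands output by 207 − 111 = 96 past the efficient level; on those units the gap between marginal cost and willingness to pay runs from 0 up to 80.
DWL = ½ × 80 × 96 = 3840.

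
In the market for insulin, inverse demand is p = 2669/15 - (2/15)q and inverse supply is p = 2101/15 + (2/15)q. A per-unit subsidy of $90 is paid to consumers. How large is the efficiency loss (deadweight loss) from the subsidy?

Pre-subsidy: 2669/15 - (2/15)q = 2101/15 + (2/15)q gives q* = 142 and p* = 159.
With the rebate, buyers effectively pay pb = ps − 90, where ps is the price sellers receive.
On the curves, pb = 2669/15 - (2/15)q and ps = 2101/15 + (2/15)q; the wedge ps − pb = 90 gives 2101/15 + (2/15)q − (2669/15 - (2/15)q) = 90, so q' = 479.5.
Then pb = 2669/15 − (2/15)·479.5 = 114 and ps = 2101/15 + (2/15)·479.5 = 204.
The subsidy expands output by 479.5 − 142 = 337.5 past the efficient level; on those units the gap between marginal cost and willingness to pay runs from 0 up to 90.
DWL = ½ × 90 × 337.5 = 15187.5.

Deadweight loss = $15187.5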